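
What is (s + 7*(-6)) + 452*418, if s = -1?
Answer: 188893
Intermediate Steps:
(s + 7*(-6)) + 452*418 = (-1 + 7*(-6)) + 452*418 = (-1 - 42) + 188936 = -43 + 188936 = 188893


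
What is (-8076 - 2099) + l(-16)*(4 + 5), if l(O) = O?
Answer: -10319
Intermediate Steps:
(-8076 - 2099) + l(-16)*(4 + 5) = (-8076 - 2099) - 16*(4 + 5) = -10175 - 16*9 = -10175 - 144 = -10319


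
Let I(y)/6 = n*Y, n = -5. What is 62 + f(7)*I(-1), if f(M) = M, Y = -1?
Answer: 272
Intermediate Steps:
I(y) = 30 (I(y) = 6*(-5*(-1)) = 6*5 = 30)
62 + f(7)*I(-1) = 62 + 7*30 = 62 + 210 = 272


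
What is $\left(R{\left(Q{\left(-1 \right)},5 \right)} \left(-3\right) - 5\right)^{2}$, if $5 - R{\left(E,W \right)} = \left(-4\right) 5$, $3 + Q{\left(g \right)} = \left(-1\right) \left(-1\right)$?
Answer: $6400$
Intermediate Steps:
$Q{\left(g \right)} = -2$ ($Q{\left(g \right)} = -3 - -1 = -3 + 1 = -2$)
$R{\left(E,W \right)} = 25$ ($R{\left(E,W \right)} = 5 - \left(-4\right) 5 = 5 - -20 = 5 + 20 = 25$)
$\left(R{\left(Q{\left(-1 \right)},5 \right)} \left(-3\right) - 5\right)^{2} = \left(25 \left(-3\right) - 5\right)^{2} = \left(-75 - 5\right)^{2} = \left(-80\right)^{2} = 6400$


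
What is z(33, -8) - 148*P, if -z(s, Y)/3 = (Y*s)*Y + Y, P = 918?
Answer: -142176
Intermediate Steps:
z(s, Y) = -3*Y - 3*s*Y² (z(s, Y) = -3*((Y*s)*Y + Y) = -3*(s*Y² + Y) = -3*(Y + s*Y²) = -3*Y - 3*s*Y²)
z(33, -8) - 148*P = -3*(-8)*(1 - 8*33) - 148*918 = -3*(-8)*(1 - 264) - 135864 = -3*(-8)*(-263) - 135864 = -6312 - 135864 = -142176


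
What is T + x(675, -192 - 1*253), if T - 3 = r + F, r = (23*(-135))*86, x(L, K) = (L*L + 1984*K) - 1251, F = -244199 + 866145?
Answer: -73587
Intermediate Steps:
F = 621946
x(L, K) = -1251 + L**2 + 1984*K (x(L, K) = (L**2 + 1984*K) - 1251 = -1251 + L**2 + 1984*K)
r = -267030 (r = -3105*86 = -267030)
T = 354919 (T = 3 + (-267030 + 621946) = 3 + 354916 = 354919)
T + x(675, -192 - 1*253) = 354919 + (-1251 + 675**2 + 1984*(-192 - 1*253)) = 354919 + (-1251 + 455625 + 1984*(-192 - 253)) = 354919 + (-1251 + 455625 + 1984*(-445)) = 354919 + (-1251 + 455625 - 882880) = 354919 - 428506 = -73587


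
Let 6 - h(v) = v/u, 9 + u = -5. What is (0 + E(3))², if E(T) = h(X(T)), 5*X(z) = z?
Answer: 178929/4900 ≈ 36.516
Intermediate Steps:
u = -14 (u = -9 - 5 = -14)
X(z) = z/5
h(v) = 6 + v/14 (h(v) = 6 - v/(-14) = 6 - v*(-1)/14 = 6 - (-1)*v/14 = 6 + v/14)
E(T) = 6 + T/70 (E(T) = 6 + (T/5)/14 = 6 + T/70)
(0 + E(3))² = (0 + (6 + (1/70)*3))² = (0 + (6 + 3/70))² = (0 + 423/70)² = (423/70)² = 178929/4900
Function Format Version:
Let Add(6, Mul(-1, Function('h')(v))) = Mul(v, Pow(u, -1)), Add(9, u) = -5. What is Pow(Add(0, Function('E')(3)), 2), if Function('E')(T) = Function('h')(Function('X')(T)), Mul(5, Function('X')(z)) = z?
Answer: Rational(178929, 4900) ≈ 36.516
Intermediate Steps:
u = -14 (u = Add(-9, -5) = -14)
Function('X')(z) = Mul(Rational(1, 5), z)
Function('h')(v) = Add(6, Mul(Rational(1, 14), v)) (Function('h')(v) = Add(6, Mul(-1, Mul(v, Pow(-14, -1)))) = Add(6, Mul(-1, Mul(v, Rational(-1, 14)))) = Add(6, Mul(-1, Mul(Rational(-1, 14), v))) = Add(6, Mul(Rational(1, 14), v)))
Function('E')(T) = Add(6, Mul(Rational(1, 70), T)) (Function('E')(T) = Add(6, Mul(Rational(1, 14), Mul(Rational(1, 5), T))) = Add(6, Mul(Rational(1, 70), T)))
Pow(Add(0, Function('E')(3)), 2) = Pow(Add(0, Add(6, Mul(Rational(1, 70), 3))), 2) = Pow(Add(0, Add(6, Rational(3, 70))), 2) = Pow(Add(0, Rational(423, 70)), 2) = Pow(Rational(423, 70), 2) = Rational(178929, 4900)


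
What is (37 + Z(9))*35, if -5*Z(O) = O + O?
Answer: 1169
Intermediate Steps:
Z(O) = -2*O/5 (Z(O) = -(O + O)/5 = -2*O/5)
(37 + Z(9))*35 = (37 - 2/5*9)*35 = (37 - 18/5)*35 = (167/5)*35 = 1169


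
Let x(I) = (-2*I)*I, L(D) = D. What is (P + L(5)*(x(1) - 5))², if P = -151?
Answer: 34596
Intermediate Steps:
x(I) = -2*I²
(P + L(5)*(x(1) - 5))² = (-151 + 5*(-2*1² - 5))² = (-151 + 5*(-2*1 - 5))² = (-151 + 5*(-2 - 5))² = (-151 + 5*(-7))² = (-151 - 35)² = (-186)² = 34596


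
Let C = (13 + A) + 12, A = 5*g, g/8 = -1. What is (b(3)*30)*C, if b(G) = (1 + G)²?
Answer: -7200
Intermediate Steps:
g = -8 (g = 8*(-1) = -8)
A = -40 (A = 5*(-8) = -40)
C = -15 (C = (13 - 40) + 12 = -27 + 12 = -15)
(b(3)*30)*C = ((1 + 3)²*30)*(-15) = (4²*30)*(-15) = (16*30)*(-15) = 480*(-15) = -7200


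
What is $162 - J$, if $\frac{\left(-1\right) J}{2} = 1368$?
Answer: $2898$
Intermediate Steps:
$J = -2736$ ($J = \left(-2\right) 1368 = -2736$)
$162 - J = 162 - -2736 = 162 + 2736 = 2898$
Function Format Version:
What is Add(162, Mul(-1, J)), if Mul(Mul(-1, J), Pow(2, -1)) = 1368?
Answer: 2898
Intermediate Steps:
J = -2736 (J = Mul(-2, 1368) = -2736)
Add(162, Mul(-1, J)) = Add(162, Mul(-1, -2736)) = Add(162, 2736) = 2898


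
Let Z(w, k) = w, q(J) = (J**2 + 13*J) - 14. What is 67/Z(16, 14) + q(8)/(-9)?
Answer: -1861/144 ≈ -12.924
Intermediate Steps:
q(J) = -14 + J**2 + 13*J
67/Z(16, 14) + q(8)/(-9) = 67/16 + (-14 + 8**2 + 13*8)/(-9) = 67*(1/16) + (-14 + 64 + 104)*(-1/9) = 67/16 + 154*(-1/9) = 67/16 - 154/9 = -1861/144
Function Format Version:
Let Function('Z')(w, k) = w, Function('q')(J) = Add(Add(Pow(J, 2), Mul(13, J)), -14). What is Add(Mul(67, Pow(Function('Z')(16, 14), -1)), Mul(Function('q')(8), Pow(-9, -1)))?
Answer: Rational(-1861, 144) ≈ -12.924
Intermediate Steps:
Function('q')(J) = Add(-14, Pow(J, 2), Mul(13, J))
Add(Mul(67, Pow(Function('Z')(16, 14), -1)), Mul(Function('q')(8), Pow(-9, -1))) = Add(Mul(67, Pow(16, -1)), Mul(Add(-14, Pow(8, 2), Mul(13, 8)), Pow(-9, -1))) = Add(Mul(67, Rational(1, 16)), Mul(Add(-14, 64, 104), Rational(-1, 9))) = Add(Rational(67, 16), Mul(154, Rational(-1, 9))) = Add(Rational(67, 16), Rational(-154, 9)) = Rational(-1861, 144)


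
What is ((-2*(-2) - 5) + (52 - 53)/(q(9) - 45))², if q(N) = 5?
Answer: 1521/1600 ≈ 0.95062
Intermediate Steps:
((-2*(-2) - 5) + (52 - 53)/(q(9) - 45))² = ((-2*(-2) - 5) + (52 - 53)/(5 - 45))² = ((4 - 5) - 1/(-40))² = (-1 - 1*(-1/40))² = (-1 + 1/40)² = (-39/40)² = 1521/1600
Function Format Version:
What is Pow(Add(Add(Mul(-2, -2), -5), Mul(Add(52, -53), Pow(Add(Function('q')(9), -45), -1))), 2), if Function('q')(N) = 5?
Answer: Rational(1521, 1600) ≈ 0.95062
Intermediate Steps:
Pow(Add(Add(Mul(-2, -2), -5), Mul(Add(52, -53), Pow(Add(Function('q')(9), -45), -1))), 2) = Pow(Add(Add(Mul(-2, -2), -5), Mul(Add(52, -53), Pow(Add(5, -45), -1))), 2) = Pow(Add(Add(4, -5), Mul(-1, Pow(-40, -1))), 2) = Pow(Add(-1, Mul(-1, Rational(-1, 40))), 2) = Pow(Add(-1, Rational(1, 40)), 2) = Pow(Rational(-39, 40), 2) = Rational(1521, 1600)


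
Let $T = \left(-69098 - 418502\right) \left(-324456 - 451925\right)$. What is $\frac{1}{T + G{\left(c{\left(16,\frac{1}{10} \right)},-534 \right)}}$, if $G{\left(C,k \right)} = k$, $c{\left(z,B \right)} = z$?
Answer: $\frac{1}{378563375066} \approx 2.6416 \cdot 10^{-12}$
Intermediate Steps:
$T = 378563375600$ ($T = \left(-487600\right) \left(-776381\right) = 378563375600$)
$\frac{1}{T + G{\left(c{\left(16,\frac{1}{10} \right)},-534 \right)}} = \frac{1}{378563375600 - 534} = \frac{1}{378563375066}$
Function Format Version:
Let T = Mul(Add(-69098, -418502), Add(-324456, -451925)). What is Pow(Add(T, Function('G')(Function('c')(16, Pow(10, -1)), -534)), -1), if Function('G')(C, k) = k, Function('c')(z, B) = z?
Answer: Rational(1, 378563375066) ≈ 2.6416e-12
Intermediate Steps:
T = 378563375600 (T = Mul(-487600, -776381) = 378563375600)
Pow(Add(T, Function('G')(Function('c')(16, Pow(10, -1)), -534)), -1) = Pow(Add(378563375600, -534), -1) = Pow(378563375066, -1) = Rational(1, 378563375066)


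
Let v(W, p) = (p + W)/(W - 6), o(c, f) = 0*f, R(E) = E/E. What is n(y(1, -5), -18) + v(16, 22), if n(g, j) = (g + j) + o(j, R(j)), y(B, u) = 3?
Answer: -56/5 ≈ -11.200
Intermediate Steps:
R(E) = 1
o(c, f) = 0
v(W, p) = (W + p)/(-6 + W)
n(g, j) = g + j (n(g, j) = (g + j) + 0 = g + j)
n(y(1, -5), -18) + v(16, 22) = (3 - 18) + (16 + 22)/(-6 + 16) = -15 + 38/10 = -15 + (1/10)*38 = -15 + 19/5 = -56/5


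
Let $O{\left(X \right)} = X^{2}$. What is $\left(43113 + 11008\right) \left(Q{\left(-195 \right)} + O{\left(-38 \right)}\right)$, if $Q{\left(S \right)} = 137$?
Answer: $85565301$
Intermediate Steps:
$\left(43113 + 11008\right) \left(Q{\left(-195 \right)} + O{\left(-38 \right)}\right) = \left(43113 + 11008\right) \left(137 + \left(-38\right)^{2}\right) = 54121 \left(137 + 1444\right) = 54121 \cdot 1581 = 85565301$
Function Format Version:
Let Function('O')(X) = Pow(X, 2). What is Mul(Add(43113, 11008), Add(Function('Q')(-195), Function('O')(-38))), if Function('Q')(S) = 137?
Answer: 85565301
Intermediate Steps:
Mul(Add(43113, 11008), Add(Function('Q')(-195), Function('O')(-38))) = Mul(Add(43113, 11008), Add(137, Pow(-38, 2))) = Mul(54121, Add(137, 1444)) = Mul(54121, 1581) = 85565301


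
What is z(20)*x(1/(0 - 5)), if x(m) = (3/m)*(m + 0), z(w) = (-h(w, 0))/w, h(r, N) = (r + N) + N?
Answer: -3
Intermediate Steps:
h(r, N) = r + 2*N (h(r, N) = (N + r) + N = r + 2*N)
z(w) = -1 (z(w) = (-(w + 2*0))/w = (-(w + 0))/w = (-w)/w = -1)
x(m) = 3 (x(m) = (3/m)*m = 3)
z(20)*x(1/(0 - 5)) = -1*3 = -3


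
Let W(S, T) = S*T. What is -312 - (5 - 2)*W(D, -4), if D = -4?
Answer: -360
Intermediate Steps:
-312 - (5 - 2)*W(D, -4) = -312 - (5 - 2)*(-4*(-4)) = -312 - 3*16 = -312 - 1*48 = -312 - 48 = -360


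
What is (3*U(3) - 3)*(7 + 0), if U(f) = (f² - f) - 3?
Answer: 42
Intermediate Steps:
U(f) = -3 + f² - f
(3*U(3) - 3)*(7 + 0) = (3*(-3 + 3² - 1*3) - 3)*(7 + 0) = (3*(-3 + 9 - 3) - 3)*7 = (3*3 - 3)*7 = (9 - 3)*7 = 6*7 = 42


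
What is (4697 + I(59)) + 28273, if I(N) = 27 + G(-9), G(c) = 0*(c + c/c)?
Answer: 32997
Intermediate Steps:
G(c) = 0 (G(c) = 0*(c + 1) = 0*(1 + c) = 0)
I(N) = 27 (I(N) = 27 + 0 = 27)
(4697 + I(59)) + 28273 = (4697 + 27) + 28273 = 4724 + 28273 = 32997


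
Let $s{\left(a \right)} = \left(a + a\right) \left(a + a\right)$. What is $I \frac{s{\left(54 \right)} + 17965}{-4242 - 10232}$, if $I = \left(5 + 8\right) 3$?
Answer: $- \frac{1155531}{14474} \approx -79.835$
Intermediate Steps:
$I = 39$ ($I = 13 \cdot 3 = 39$)
$s{\left(a \right)} = 4 a^{2}$ ($s{\left(a \right)} = 2 a 2 a = 4 a^{2}$)
$I \frac{s{\left(54 \right)} + 17965}{-4242 - 10232} = 39 \frac{4 \cdot 54^{2} + 17965}{-4242 - 10232} = 39 \frac{4 \cdot 2916 + 17965}{-14474} = 39 \left(11664 + 17965\right) \left(- \frac{1}{14474}\right) = 39 \cdot 29629 \left(- \frac{1}{14474}\right) = 39 \left(- \frac{29629}{14474}\right) = - \frac{1155531}{14474}$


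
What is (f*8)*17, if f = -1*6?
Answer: -816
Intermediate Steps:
f = -6
(f*8)*17 = -6*8*17 = -48*17 = -816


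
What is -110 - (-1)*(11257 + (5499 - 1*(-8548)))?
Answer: 25194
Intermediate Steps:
-110 - (-1)*(11257 + (5499 - 1*(-8548))) = -110 - (-1)*(11257 + (5499 + 8548)) = -110 - (-1)*(11257 + 14047) = -110 - (-1)*25304 = -110 - 1*(-25304) = -110 + 25304 = 25194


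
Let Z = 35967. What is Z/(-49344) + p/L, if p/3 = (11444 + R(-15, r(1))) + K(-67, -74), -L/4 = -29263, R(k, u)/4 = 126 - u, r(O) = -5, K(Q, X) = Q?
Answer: -204023371/481317824 ≈ -0.42388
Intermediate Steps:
R(k, u) = 504 - 4*u (R(k, u) = 4*(126 - u) = 504 - 4*u)
L = 117052 (L = -4*(-29263) = 117052)
p = 35703 (p = 3*((11444 + (504 - 4*(-5))) - 67) = 3*((11444 + (504 + 20)) - 67) = 3*((11444 + 524) - 67) = 3*(11968 - 67) = 3*11901 = 35703)
Z/(-49344) + p/L = 35967/(-49344) + 35703/117052 = 35967*(-1/49344) + 35703*(1/117052) = -11989/16448 + 35703/117052 = -204023371/481317824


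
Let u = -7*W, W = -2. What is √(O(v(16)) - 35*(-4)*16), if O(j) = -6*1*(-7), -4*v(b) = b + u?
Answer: √2282 ≈ 47.770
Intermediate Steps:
u = 14 (u = -7*(-2) = 14)
v(b) = -7/2 - b/4 (v(b) = -(b + 14)/4 = -(14 + b)/4 = -7/2 - b/4)
O(j) = 42 (O(j) = -6*(-7) = 42)
√(O(v(16)) - 35*(-4)*16) = √(42 - 35*(-4)*16) = √(42 + 140*16) = √(42 + 2240) = √2282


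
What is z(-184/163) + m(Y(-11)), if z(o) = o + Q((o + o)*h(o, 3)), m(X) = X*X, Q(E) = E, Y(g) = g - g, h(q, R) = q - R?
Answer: 217672/26569 ≈ 8.1927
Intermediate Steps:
Y(g) = 0
m(X) = X²
z(o) = o + 2*o*(-3 + o) (z(o) = o + (o + o)*(o - 1*3) = o + (2*o)*(o - 3) = o + (2*o)*(-3 + o) = o + 2*o*(-3 + o))
z(-184/163) + m(Y(-11)) = (-184/163)*(-5 + 2*(-184/163)) + 0² = (-184*1/163)*(-5 + 2*(-184*1/163)) + 0 = -184*(-5 + 2*(-184/163))/163 + 0 = -184*(-5 - 368/163)/163 + 0 = -184/163*(-1183/163) + 0 = 217672/26569 + 0 = 217672/26569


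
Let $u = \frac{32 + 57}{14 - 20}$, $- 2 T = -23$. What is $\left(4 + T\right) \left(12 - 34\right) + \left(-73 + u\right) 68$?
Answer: $- \frac{18941}{3} \approx -6313.7$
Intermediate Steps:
$T = \frac{23}{2}$ ($T = \left(- \frac{1}{2}\right) \left(-23\right) = \frac{23}{2} \approx 11.5$)
$u = - \frac{89}{6}$ ($u = \frac{89}{-6} = 89 \left(- \frac{1}{6}\right) = - \frac{89}{6} \approx -14.833$)
$\left(4 + T\right) \left(12 - 34\right) + \left(-73 + u\right) 68 = \left(4 + \frac{23}{2}\right) \left(12 - 34\right) + \left(-73 - \frac{89}{6}\right) 68 = \frac{31}{2} \left(-22\right) - \frac{17918}{3} = -341 - \frac{17918}{3} = - \frac{18941}{3}$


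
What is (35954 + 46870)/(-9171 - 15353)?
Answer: -20706/6131 ≈ -3.3773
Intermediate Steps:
(35954 + 46870)/(-9171 - 15353) = 82824/(-24524) = 82824*(-1/24524) = -20706/6131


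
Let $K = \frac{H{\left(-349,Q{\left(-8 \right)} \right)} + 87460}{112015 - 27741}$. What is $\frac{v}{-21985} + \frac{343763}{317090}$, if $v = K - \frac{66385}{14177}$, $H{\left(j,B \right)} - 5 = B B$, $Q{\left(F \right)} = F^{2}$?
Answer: $\frac{451542957860564338}{416444343497708885} \approx 1.0843$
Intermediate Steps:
$H{\left(j,B \right)} = 5 + B^{2}$ ($H{\left(j,B \right)} = 5 + B B = 5 + B^{2}$)
$K = \frac{91561}{84274}$ ($K = \frac{\left(5 + \left(\left(-8\right)^{2}\right)^{2}\right) + 87460}{112015 - 27741} = \frac{\left(5 + 64^{2}\right) + 87460}{84274} = \left(\left(5 + 4096\right) + 87460\right) \frac{1}{84274} = \left(4101 + 87460\right) \frac{1}{84274} = 91561 \cdot \frac{1}{84274} = \frac{91561}{84274} \approx 1.0865$)
$v = - \frac{4296469193}{1194752498}$ ($v = \frac{91561}{84274} - \frac{66385}{14177} = - \frac{4296469193}{1194752498} \approx -3.5961$)
$\frac{v}{-21985} + \frac{343763}{317090} = - \frac{4296469193}{1194752498 \left(-21985\right)} + \frac{343763}{317090} = \left(- \frac{4296469193}{1194752498}\right) \left(- \frac{1}{21985}\right) + 343763 \cdot \frac{1}{317090} = \frac{4296469193}{26266633668530} + \frac{343763}{317090} = \frac{451542957860564338}{416444343497708885}$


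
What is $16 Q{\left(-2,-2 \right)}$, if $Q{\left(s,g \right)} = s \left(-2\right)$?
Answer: $64$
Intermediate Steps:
$Q{\left(s,g \right)} = - 2 s$
$16 Q{\left(-2,-2 \right)} = 16 \left(\left(-2\right) \left(-2\right)\right) = 16 \cdot 4 = 64$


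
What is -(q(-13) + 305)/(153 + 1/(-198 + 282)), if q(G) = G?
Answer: -24528/12853 ≈ -1.9083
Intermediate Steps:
-(q(-13) + 305)/(153 + 1/(-198 + 282)) = -(-13 + 305)/(153 + 1/(-198 + 282)) = -292/(153 + 1/84) = -292/12853/84 = -292*84/12853 = -1*24528/12853 = -24528/12853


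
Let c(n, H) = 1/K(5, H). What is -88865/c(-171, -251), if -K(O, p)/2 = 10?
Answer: 1777300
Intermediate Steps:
K(O, p) = -20 (K(O, p) = -2*10 = -20)
c(n, H) = -1/20 (c(n, H) = 1/(-20) = -1/20)
-88865/c(-171, -251) = -88865/(-1/20) = -88865*(-20) = 1777300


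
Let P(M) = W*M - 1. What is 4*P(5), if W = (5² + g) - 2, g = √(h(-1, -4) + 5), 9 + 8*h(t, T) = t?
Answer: 456 + 10*√15 ≈ 494.73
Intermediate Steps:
h(t, T) = -9/8 + t/8
g = √15/2 (g = √((-9/8 + (⅛)*(-1)) + 5) = √((-9/8 - ⅛) + 5) = √(-5/4 + 5) = √(15/4) = √15/2 ≈ 1.9365)
W = 23 + √15/2 (W = (5² + √15/2) - 2 = (25 + √15/2) - 2 = 23 + √15/2 ≈ 24.936)
P(M) = -1 + M*(23 + √15/2) (P(M) = (23 + √15/2)*M - 1 = M*(23 + √15/2) - 1 = -1 + M*(23 + √15/2))
4*P(5) = 4*(-1 + (½)*5*(46 + √15)) = 4*(-1 + (115 + 5*√15/2)) = 4*(114 + 5*√15/2) = 456 + 10*√15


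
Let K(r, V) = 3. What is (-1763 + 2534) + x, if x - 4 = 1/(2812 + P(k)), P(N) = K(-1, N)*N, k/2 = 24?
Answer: 2290901/2956 ≈ 775.00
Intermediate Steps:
k = 48 (k = 2*24 = 48)
P(N) = 3*N
x = 11825/2956 (x = 4 + 1/(2812 + 3*48) = 4 + 1/(2812 + 144) = 4 + 1/2956 = 11825/2956 ≈ 4.0003)
(-1763 + 2534) + x = (-1763 + 2534) + 11825/2956 = 771 + 11825/2956 = 2290901/2956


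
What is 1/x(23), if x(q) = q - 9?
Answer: 1/14 ≈ 0.071429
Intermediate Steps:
x(q) = -9 + q
1/x(23) = 1/(-9 + 23) = 1/14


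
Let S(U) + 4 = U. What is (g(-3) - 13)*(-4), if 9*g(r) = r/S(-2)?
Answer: 466/9 ≈ 51.778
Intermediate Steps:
S(U) = -4 + U
g(r) = -r/54 (g(r) = (r/(-4 - 2))/9 = (r/(-6))/9 = (r*(-1/6))/9 = (-r/6)/9 = -r/54)
(g(-3) - 13)*(-4) = (-1/54*(-3) - 13)*(-4) = (1/18 - 13)*(-4) = -233/18*(-4) = 466/9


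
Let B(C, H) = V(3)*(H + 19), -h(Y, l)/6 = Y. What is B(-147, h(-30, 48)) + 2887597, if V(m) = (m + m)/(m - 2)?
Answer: 2888791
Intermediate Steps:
h(Y, l) = -6*Y
V(m) = 2*m/(-2 + m) (V(m) = (2*m)/(-2 + m) = 2*m/(-2 + m))
B(C, H) = 114 + 6*H (B(C, H) = (2*3/(-2 + 3))*(H + 19) = (2*3/1)*(19 + H) = (2*3*1)*(19 + H) = 6*(19 + H) = 114 + 6*H)
B(-147, h(-30, 48)) + 2887597 = (114 + 6*(-6*(-30))) + 2887597 = (114 + 6*180) + 2887597 = (114 + 1080) + 2887597 = 1194 + 2887597 = 2888791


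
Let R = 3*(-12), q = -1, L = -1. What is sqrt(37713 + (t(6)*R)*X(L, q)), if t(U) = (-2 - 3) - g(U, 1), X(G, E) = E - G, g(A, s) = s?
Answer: sqrt(37713) ≈ 194.20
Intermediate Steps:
R = -36
t(U) = -6 (t(U) = (-2 - 3) - 1*1 = -5 - 1 = -6)
sqrt(37713 + (t(6)*R)*X(L, q)) = sqrt(37713 + (-6*(-36))*(-1 - 1*(-1))) = sqrt(37713 + 216*(-1 + 1)) = sqrt(37713 + 216*0) = sqrt(37713 + 0) = sqrt(37713)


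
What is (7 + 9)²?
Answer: 256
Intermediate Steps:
(7 + 9)² = 16² = 256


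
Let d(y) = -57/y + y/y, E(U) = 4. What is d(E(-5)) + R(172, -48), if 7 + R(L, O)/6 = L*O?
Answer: -198365/4 ≈ -49591.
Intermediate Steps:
R(L, O) = -42 + 6*L*O (R(L, O) = -42 + 6*(L*O) = -42 + 6*L*O)
d(y) = 1 - 57/y (d(y) = -57/y + 1 = 1 - 57/y)
d(E(-5)) + R(172, -48) = (-57 + 4)/4 + (-42 + 6*172*(-48)) = (¼)*(-53) + (-42 - 49536) = -53/4 - 49578 = -198365/4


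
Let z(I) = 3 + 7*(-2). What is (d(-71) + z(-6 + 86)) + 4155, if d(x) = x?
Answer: 4073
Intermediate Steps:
z(I) = -11 (z(I) = 3 - 14 = -11)
(d(-71) + z(-6 + 86)) + 4155 = (-71 - 11) + 4155 = -82 + 4155 = 4073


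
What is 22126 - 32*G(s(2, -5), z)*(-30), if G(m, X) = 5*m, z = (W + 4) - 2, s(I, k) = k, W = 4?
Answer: -1874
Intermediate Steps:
z = 6 (z = (4 + 4) - 2 = 8 - 2 = 6)
22126 - 32*G(s(2, -5), z)*(-30) = 22126 - 160*(-5)*(-30) = 22126 - 32*(-25)*(-30) = 22126 + 800*(-30) = 22126 - 24000 = -1874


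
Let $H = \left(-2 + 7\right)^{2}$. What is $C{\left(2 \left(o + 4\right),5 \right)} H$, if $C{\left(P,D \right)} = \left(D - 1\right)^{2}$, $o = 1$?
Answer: $400$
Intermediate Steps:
$C{\left(P,D \right)} = \left(-1 + D\right)^{2}$
$H = 25$ ($H = 5^{2} = 25$)
$C{\left(2 \left(o + 4\right),5 \right)} H = \left(-1 + 5\right)^{2} \cdot 25 = 4^{2} \cdot 25 = 16 \cdot 25 = 400$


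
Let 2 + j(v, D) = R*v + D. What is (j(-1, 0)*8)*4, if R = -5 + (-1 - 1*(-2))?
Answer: 64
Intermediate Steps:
R = -4 (R = -5 + (-1 + 2) = -5 + 1 = -4)
j(v, D) = -2 + D - 4*v (j(v, D) = -2 + (-4*v + D) = -2 + (D - 4*v) = -2 + D - 4*v)
(j(-1, 0)*8)*4 = ((-2 + 0 - 4*(-1))*8)*4 = ((-2 + 0 + 4)*8)*4 = (2*8)*4 = 16*4 = 64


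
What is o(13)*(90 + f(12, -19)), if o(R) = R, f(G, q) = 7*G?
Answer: 2262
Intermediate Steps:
o(13)*(90 + f(12, -19)) = 13*(90 + 7*12) = 13*(90 + 84) = 13*174 = 2262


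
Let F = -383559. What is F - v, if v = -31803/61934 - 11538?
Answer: -23040716811/61934 ≈ -3.7202e+5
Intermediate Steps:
v = -714626295/61934 (v = -31803*1/61934 - 11538 = -31803/61934 - 11538 = -714626295/61934 ≈ -11539.)
F - v = -383559 - 1*(-714626295/61934) = -383559 + 714626295/61934 = -23040716811/61934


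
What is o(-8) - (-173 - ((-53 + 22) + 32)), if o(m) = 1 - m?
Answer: 183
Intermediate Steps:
o(-8) - (-173 - ((-53 + 22) + 32)) = (1 - 1*(-8)) - (-173 - ((-53 + 22) + 32)) = (1 + 8) - (-173 - (-31 + 32)) = 9 - (-173 - 1*1) = 9 - (-173 - 1) = 9 - 1*(-174) = 9 + 174 = 183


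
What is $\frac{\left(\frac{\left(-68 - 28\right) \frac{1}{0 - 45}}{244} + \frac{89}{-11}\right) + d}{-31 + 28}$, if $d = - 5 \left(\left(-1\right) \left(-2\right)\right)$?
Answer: $\frac{181997}{30195} \approx 6.0274$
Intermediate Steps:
$d = -10$ ($d = \left(-5\right) 2 = -10$)
$\frac{\left(\frac{\left(-68 - 28\right) \frac{1}{0 - 45}}{244} + \frac{89}{-11}\right) + d}{-31 + 28} = \frac{\left(\frac{\left(-68 - 28\right) \frac{1}{0 - 45}}{244} + \frac{89}{-11}\right) - 10}{-31 + 28} = \frac{\left(- \frac{96}{-45} \cdot \frac{1}{244} + 89 \left(- \frac{1}{11}\right)\right) - 10}{-3} = \left(\left(\left(-96\right) \left(- \frac{1}{45}\right) \frac{1}{244} - \frac{89}{11}\right) - 10\right) \left(- \frac{1}{3}\right) = \left(\left(\frac{32}{15} \cdot \frac{1}{244} - \frac{89}{11}\right) - 10\right) \left(- \frac{1}{3}\right) = \left(\left(\frac{8}{915} - \frac{89}{11}\right) - 10\right) \left(- \frac{1}{3}\right) = \left(- \frac{81347}{10065} - 10\right) \left(- \frac{1}{3}\right) = \left(- \frac{181997}{10065}\right) \left(- \frac{1}{3}\right) = \frac{181997}{30195}$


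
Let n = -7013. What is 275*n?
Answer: -1928575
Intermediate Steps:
275*n = 275*(-7013) = -1928575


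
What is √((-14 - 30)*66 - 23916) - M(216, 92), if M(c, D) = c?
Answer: -216 + 6*I*√745 ≈ -216.0 + 163.77*I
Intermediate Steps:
√((-14 - 30)*66 - 23916) - M(216, 92) = √((-14 - 30)*66 - 23916) - 1*216 = √(-44*66 - 23916) - 216 = √(-2904 - 23916) - 216 = √(-26820) - 216 = 6*I*√745 - 216 = -216 + 6*I*√745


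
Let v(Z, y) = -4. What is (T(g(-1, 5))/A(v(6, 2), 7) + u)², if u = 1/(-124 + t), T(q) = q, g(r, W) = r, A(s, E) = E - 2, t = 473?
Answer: 118336/3045025 ≈ 0.038862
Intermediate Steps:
A(s, E) = -2 + E
u = 1/349 (u = 1/(-124 + 473) = 1/349 ≈ 0.0028653)
(T(g(-1, 5))/A(v(6, 2), 7) + u)² = (-1/(-2 + 7) + 1/349)² = (-1/5 + 1/349)² = (-1*⅕ + 1/349)² = (-⅕ + 1/349)² = (-344/1745)² = 118336/3045025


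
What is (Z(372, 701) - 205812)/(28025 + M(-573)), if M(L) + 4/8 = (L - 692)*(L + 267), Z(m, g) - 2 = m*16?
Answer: -399716/830229 ≈ -0.48145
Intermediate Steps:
Z(m, g) = 2 + 16*m (Z(m, g) = 2 + m*16 = 2 + 16*m)
M(L) = -½ + (-692 + L)*(267 + L) (M(L) = -½ + (L - 692)*(L + 267) = -½ + (-692 + L)*(267 + L))
(Z(372, 701) - 205812)/(28025 + M(-573)) = ((2 + 16*372) - 205812)/(28025 + (-369529/2 + (-573)² - 425*(-573))) = ((2 + 5952) - 205812)/(28025 + (-369529/2 + 328329 + 243525)) = (5954 - 205812)/(28025 + 774179/2) = -199858/830229/2 = -199858*2/830229 = -399716/830229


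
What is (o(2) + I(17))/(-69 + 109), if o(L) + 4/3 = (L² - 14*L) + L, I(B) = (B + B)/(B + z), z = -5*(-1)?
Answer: -719/1320 ≈ -0.54470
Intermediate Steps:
z = 5
I(B) = 2*B/(5 + B) (I(B) = (B + B)/(B + 5) = (2*B)/(5 + B) = 2*B/(5 + B))
o(L) = -4/3 + L² - 13*L (o(L) = -4/3 + ((L² - 14*L) + L) = -4/3 + (L² - 13*L) = -4/3 + L² - 13*L)
(o(2) + I(17))/(-69 + 109) = ((-4/3 + 2² - 13*2) + 2*17/(5 + 17))/(-69 + 109) = ((-4/3 + 4 - 26) + 2*17/22)/40 = (-70/3 + 2*17*(1/22))*(1/40) = (-70/3 + 17/11)*(1/40) = -719/33*1/40 = -719/1320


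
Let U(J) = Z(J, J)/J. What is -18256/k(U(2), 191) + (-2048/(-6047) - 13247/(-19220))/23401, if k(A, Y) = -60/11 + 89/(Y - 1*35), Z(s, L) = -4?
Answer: 85202175562582808029/22794160881248540 ≈ 3737.9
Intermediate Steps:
U(J) = -4/J
k(A, Y) = -60/11 + 89/(-35 + Y) (k(A, Y) = -60*1/11 + 89/(Y - 35) = -60/11 + 89/(-35 + Y))
-18256/k(U(2), 191) + (-2048/(-6047) - 13247/(-19220))/23401 = -18256*11*(-35 + 191)/(3079 - 60*191) + (-2048/(-6047) - 13247/(-19220))/23401 = -18256*1716/(3079 - 11460) + (-2048*(-1/6047) - 13247*(-1/19220))*(1/23401) = -18256/((1/11)*(1/156)*(-8381)) + (2048/6047 + 13247/19220)*(1/23401) = -18256/(-8381/1716) + (119467169/116223340)*(1/23401) = -18256*(-1716/8381) + 119467169/2719742379340 = 31327296/8381 + 119467169/2719742379340 = 85202175562582808029/22794160881248540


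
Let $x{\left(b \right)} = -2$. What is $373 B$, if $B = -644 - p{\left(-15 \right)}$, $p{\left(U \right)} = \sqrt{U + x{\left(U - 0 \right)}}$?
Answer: $-240212 - 373 i \sqrt{17} \approx -2.4021 \cdot 10^{5} - 1537.9 i$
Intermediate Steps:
$p{\left(U \right)} = \sqrt{-2 + U}$ ($p{\left(U \right)} = \sqrt{U - 2} = \sqrt{-2 + U}$)
$B = -644 - i \sqrt{17}$ ($B = -644 - \sqrt{-2 - 15} = -644 - \sqrt{-17} = -644 - i \sqrt{17} \approx -644.0 - 4.1231 i$)
$373 B = 373 \left(-644 - i \sqrt{17}\right) = -240212 - 373 i \sqrt{17}$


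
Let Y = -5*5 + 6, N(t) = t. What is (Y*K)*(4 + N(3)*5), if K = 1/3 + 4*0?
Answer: -361/3 ≈ -120.33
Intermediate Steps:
K = ⅓ (K = 1*(⅓) + 0 = ⅓ + 0 = ⅓ ≈ 0.33333)
Y = -19 (Y = -25 + 6 = -19)
(Y*K)*(4 + N(3)*5) = (-19*⅓)*(4 + 3*5) = -19*(4 + 15)/3 = -19/3*19 = -361/3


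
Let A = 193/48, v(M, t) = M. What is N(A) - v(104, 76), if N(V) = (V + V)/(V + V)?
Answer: -103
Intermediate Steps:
A = 193/48 (A = 193*(1/48) = 193/48 ≈ 4.0208)
N(V) = 1 (N(V) = (2*V)/((2*V)) = (2*V)*(1/(2*V)) = 1)
N(A) - v(104, 76) = 1 - 1*104 = 1 - 104 = -103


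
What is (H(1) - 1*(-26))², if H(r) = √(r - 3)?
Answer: (26 + I*√2)² ≈ 674.0 + 73.539*I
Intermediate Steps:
H(r) = √(-3 + r)
(H(1) - 1*(-26))² = (√(-3 + 1) - 1*(-26))² = (√(-2) + 26)² = (I*√2 + 26)² = (26 + I*√2)²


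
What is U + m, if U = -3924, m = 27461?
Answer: 23537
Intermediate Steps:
U + m = -3924 + 27461 = 23537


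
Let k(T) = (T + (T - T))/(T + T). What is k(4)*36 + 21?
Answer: 39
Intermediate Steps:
k(T) = 1/2 (k(T) = (T + 0)/((2*T)) = T*(1/(2*T)) = 1/2)
k(4)*36 + 21 = (1/2)*36 + 21 = 18 + 21 = 39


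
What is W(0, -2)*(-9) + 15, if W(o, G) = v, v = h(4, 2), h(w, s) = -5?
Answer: 60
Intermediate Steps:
v = -5
W(o, G) = -5
W(0, -2)*(-9) + 15 = -5*(-9) + 15 = 45 + 15 = 60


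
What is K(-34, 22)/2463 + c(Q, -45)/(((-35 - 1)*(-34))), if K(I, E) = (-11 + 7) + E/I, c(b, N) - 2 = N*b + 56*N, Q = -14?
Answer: -193993/125613 ≈ -1.5444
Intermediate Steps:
c(b, N) = 2 + 56*N + N*b (c(b, N) = 2 + (N*b + 56*N) = 2 + (56*N + N*b) = 2 + 56*N + N*b)
K(I, E) = -4 + E/I
K(-34, 22)/2463 + c(Q, -45)/(((-35 - 1)*(-34))) = (-4 + 22/(-34))/2463 + (2 + 56*(-45) - 45*(-14))/(((-35 - 1)*(-34))) = (-4 + 22*(-1/34))*(1/2463) + (2 - 2520 + 630)/((-36*(-34))) = (-4 - 11/17)*(1/2463) - 1888/1224 = -79/17*1/2463 - 1888*1/1224 = -79/41871 - 236/153 = -193993/125613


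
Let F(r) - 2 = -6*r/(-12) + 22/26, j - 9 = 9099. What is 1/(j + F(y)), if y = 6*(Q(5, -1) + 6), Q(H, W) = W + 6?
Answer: 13/118870 ≈ 0.00010936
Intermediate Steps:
j = 9108 (j = 9 + 9099 = 9108)
Q(H, W) = 6 + W
y = 66 (y = 6*((6 - 1) + 6) = 6*(5 + 6) = 6*11 = 66)
F(r) = 37/13 + r/2 (F(r) = 2 + (-6*r/(-12) + 22/26) = 2 + (-6*r*(-1/12) + 22*(1/26)) = 2 + (r/2 + 11/13) = 2 + (11/13 + r/2) = 37/13 + r/2)
1/(j + F(y)) = 1/(9108 + (37/13 + (½)*66)) = 1/(9108 + (37/13 + 33)) = 1/(9108 + 466/13) = 1/(118870/13) = 13/118870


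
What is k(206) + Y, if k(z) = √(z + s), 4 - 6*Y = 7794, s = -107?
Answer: -3895/3 + 3*√11 ≈ -1288.4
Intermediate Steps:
Y = -3895/3 (Y = ⅔ - ⅙*7794 = ⅔ - 1299 = -3895/3 ≈ -1298.3)
k(z) = √(-107 + z) (k(z) = √(z - 107) = √(-107 + z))
k(206) + Y = √(-107 + 206) - 3895/3 = √99 - 3895/3 = 3*√11 - 3895/3 = -3895/3 + 3*√11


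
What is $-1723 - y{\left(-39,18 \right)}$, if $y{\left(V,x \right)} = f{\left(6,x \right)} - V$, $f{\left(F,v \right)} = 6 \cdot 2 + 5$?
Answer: $-1779$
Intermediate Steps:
$f{\left(F,v \right)} = 17$ ($f{\left(F,v \right)} = 12 + 5 = 17$)
$y{\left(V,x \right)} = 17 - V$
$-1723 - y{\left(-39,18 \right)} = -1723 - \left(17 - -39\right) = -1723 - \left(17 + 39\right) = -1723 - 56 = -1779$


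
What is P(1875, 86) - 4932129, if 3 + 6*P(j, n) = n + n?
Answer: -29592605/6 ≈ -4.9321e+6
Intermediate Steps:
P(j, n) = -½ + n/3 (P(j, n) = -½ + (n + n)/6 = -½ + (2*n)/6 = -½ + n/3)
P(1875, 86) - 4932129 = (-½ + (⅓)*86) - 4932129 = (-½ + 86/3) - 4932129 = 169/6 - 4932129 = -29592605/6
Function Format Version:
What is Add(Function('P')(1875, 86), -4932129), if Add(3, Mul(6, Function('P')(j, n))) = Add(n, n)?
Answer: Rational(-29592605, 6) ≈ -4.9321e+6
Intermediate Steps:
Function('P')(j, n) = Add(Rational(-1, 2), Mul(Rational(1, 3), n)) (Function('P')(j, n) = Add(Rational(-1, 2), Mul(Rational(1, 6), Add(n, n))) = Add(Rational(-1, 2), Mul(Rational(1, 6), Mul(2, n))) = Add(Rational(-1, 2), Mul(Rational(1, 3), n)))
Add(Function('P')(1875, 86), -4932129) = Add(Add(Rational(-1, 2), Mul(Rational(1, 3), 86)), -4932129) = Add(Add(Rational(-1, 2), Rational(86, 3)), -4932129) = Add(Rational(169, 6), -4932129) = Rational(-29592605, 6)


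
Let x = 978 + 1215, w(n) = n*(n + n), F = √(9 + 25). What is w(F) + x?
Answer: 2261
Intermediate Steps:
F = √34 ≈ 5.8309
w(n) = 2*n² (w(n) = n*(2*n) = 2*n²)
x = 2193
w(F) + x = 2*(√34)² + 2193 = 2*34 + 2193 = 68 + 2193 = 2261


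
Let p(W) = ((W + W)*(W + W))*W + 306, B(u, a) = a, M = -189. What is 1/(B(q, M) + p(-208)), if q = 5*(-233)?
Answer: -1/35995531 ≈ -2.7781e-8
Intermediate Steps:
q = -1165
p(W) = 306 + 4*W**3 (p(W) = ((2*W)*(2*W))*W + 306 = (4*W**2)*W + 306 = 4*W**3 + 306 = 306 + 4*W**3)
1/(B(q, M) + p(-208)) = 1/(-189 + (306 + 4*(-208)**3)) = 1/(-189 + (306 + 4*(-8998912))) = 1/(-189 + (306 - 35995648)) = 1/(-189 - 35995342) = 1/(-35995531) = -1/35995531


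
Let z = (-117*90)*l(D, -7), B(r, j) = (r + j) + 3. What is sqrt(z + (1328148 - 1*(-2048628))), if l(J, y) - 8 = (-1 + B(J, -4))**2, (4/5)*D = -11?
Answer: sqrt(10887006)/4 ≈ 824.89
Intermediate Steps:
D = -55/4 (D = (5/4)*(-11) = -55/4 ≈ -13.750)
B(r, j) = 3 + j + r (B(r, j) = (j + r) + 3 = 3 + j + r)
l(J, y) = 8 + (-2 + J)**2 (l(J, y) = 8 + (-1 + (3 - 4 + J))**2 = 8 + (-1 + (-1 + J))**2 = 8 + (-2 + J)**2)
z = -21570705/8 (z = (-117*90)*(8 + (-2 - 55/4)**2) = -10530*(8 + (-63/4)**2) = -10530*(8 + 3969/16) = -10530*4097/16 = -21570705/8 ≈ -2.6963e+6)
sqrt(z + (1328148 - 1*(-2048628))) = sqrt(-21570705/8 + (1328148 - 1*(-2048628))) = sqrt(-21570705/8 + (1328148 + 2048628)) = sqrt(-21570705/8 + 3376776) = sqrt(5443503/8) = sqrt(10887006)/4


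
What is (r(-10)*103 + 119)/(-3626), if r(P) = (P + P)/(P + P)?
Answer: -3/49 ≈ -0.061224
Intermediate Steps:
r(P) = 1 (r(P) = (2*P)/((2*P)) = (2*P)*(1/(2*P)) = 1)
(r(-10)*103 + 119)/(-3626) = (1*103 + 119)/(-3626) = (103 + 119)*(-1/3626) = 222*(-1/3626) = -3/49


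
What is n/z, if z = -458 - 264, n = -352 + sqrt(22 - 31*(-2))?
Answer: 176/361 - sqrt(21)/361 ≈ 0.47484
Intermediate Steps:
n = -352 + 2*sqrt(21) (n = -352 + sqrt(22 + 62) = -352 + sqrt(84) = -352 + 2*sqrt(21) ≈ -342.83)
z = -722
n/z = (-352 + 2*sqrt(21))/(-722) = (-352 + 2*sqrt(21))*(-1/722) = 176/361 - sqrt(21)/361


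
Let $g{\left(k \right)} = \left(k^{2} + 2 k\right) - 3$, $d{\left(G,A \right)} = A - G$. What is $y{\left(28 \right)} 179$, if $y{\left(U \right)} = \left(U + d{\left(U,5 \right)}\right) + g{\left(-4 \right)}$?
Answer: $1790$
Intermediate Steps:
$g{\left(k \right)} = -3 + k^{2} + 2 k$
$y{\left(U \right)} = 10$ ($y{\left(U \right)} = \left(U - \left(-5 + U\right)\right) + \left(-3 + \left(-4\right)^{2} + 2 \left(-4\right)\right) = 5 - -5 = 5 + 5 = 10$)
$y{\left(28 \right)} 179 = 10 \cdot 179 = 1790$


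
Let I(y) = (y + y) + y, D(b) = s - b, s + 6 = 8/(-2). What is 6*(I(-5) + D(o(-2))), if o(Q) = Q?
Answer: -138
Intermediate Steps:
s = -10 (s = -6 + 8/(-2) = -6 + 8*(-½) = -6 - 4 = -10)
D(b) = -10 - b
I(y) = 3*y (I(y) = 2*y + y = 3*y)
6*(I(-5) + D(o(-2))) = 6*(3*(-5) + (-10 - 1*(-2))) = 6*(-15 + (-10 + 2)) = 6*(-15 - 8) = 6*(-23) = -138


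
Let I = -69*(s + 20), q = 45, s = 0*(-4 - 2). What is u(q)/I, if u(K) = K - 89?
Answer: 11/345 ≈ 0.031884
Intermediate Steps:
s = 0 (s = 0*(-6) = 0)
u(K) = -89 + K
I = -1380 (I = -69*(0 + 20) = -69*20 = -1380)
u(q)/I = (-89 + 45)/(-1380) = -44*(-1/1380) = 11/345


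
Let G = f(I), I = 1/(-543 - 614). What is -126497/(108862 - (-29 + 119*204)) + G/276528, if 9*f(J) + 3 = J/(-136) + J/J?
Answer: -1834723334938379/1227262555908480 ≈ -1.4950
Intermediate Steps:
I = -1/1157 (I = 1/(-1157) = -1/1157 ≈ -0.00086430)
f(J) = -2/9 - J/1224 (f(J) = -⅓ + (J/(-136) + J/J)/9 = -⅓ + (J*(-1/136) + 1)/9 = -⅓ + (-J/136 + 1)/9 = -⅓ + (1 - J/136)/9 = -⅓ + (⅑ - J/1224) = -2/9 - J/1224)
G = -34967/157352 (G = -2/9 - 1/1224*(-1/1157) = -2/9 + 1/1416168 = -34967/157352 ≈ -0.22222)
-126497/(108862 - (-29 + 119*204)) + G/276528 = -126497/(108862 - (-29 + 119*204)) - 34967/157352/276528 = -126497/(108862 - (-29 + 24276)) - 34967/157352*1/276528 = -126497/(108862 - 1*24247) - 34967/43512233856 = -126497/(108862 - 24247) - 34967/43512233856 = -126497/84615 - 34967/43512233856 = -1834723334938379/1227262555908480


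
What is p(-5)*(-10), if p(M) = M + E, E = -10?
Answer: 150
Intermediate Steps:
p(M) = -10 + M (p(M) = M - 10 = -10 + M)
p(-5)*(-10) = (-10 - 5)*(-10) = -15*(-10) = 150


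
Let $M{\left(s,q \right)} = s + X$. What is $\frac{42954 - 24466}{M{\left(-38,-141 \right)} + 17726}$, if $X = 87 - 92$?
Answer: $\frac{18488}{17683} \approx 1.0455$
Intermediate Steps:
$X = -5$
$M{\left(s,q \right)} = -5 + s$ ($M{\left(s,q \right)} = s - 5 = -5 + s$)
$\frac{42954 - 24466}{M{\left(-38,-141 \right)} + 17726} = \frac{42954 - 24466}{\left(-5 - 38\right) + 17726} = \frac{18488}{-43 + 17726} = \frac{18488}{17683}$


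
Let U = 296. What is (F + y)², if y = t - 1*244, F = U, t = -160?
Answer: 11664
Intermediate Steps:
F = 296
y = -404 (y = -160 - 1*244 = -160 - 244 = -404)
(F + y)² = (296 - 404)² = (-108)² = 11664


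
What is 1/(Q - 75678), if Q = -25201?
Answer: -1/100879 ≈ -9.9129e-6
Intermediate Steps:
1/(Q - 75678) = 1/(-25201 - 75678) = 1/(-100879) = -1/100879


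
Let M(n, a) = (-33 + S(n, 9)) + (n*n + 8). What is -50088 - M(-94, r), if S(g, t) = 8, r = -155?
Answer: -58907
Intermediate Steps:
M(n, a) = -17 + n² (M(n, a) = (-33 + 8) + (n*n + 8) = -25 + (n² + 8) = -25 + (8 + n²) = -17 + n²)
-50088 - M(-94, r) = -50088 - (-17 + (-94)²) = -50088 - (-17 + 8836) = -50088 - 1*8819 = -50088 - 8819 = -58907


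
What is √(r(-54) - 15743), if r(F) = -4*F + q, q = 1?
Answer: I*√15526 ≈ 124.6*I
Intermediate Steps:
r(F) = 1 - 4*F (r(F) = -4*F + 1 = 1 - 4*F)
√(r(-54) - 15743) = √((1 - 4*(-54)) - 15743) = √((1 + 216) - 15743) = √(217 - 15743) = √(-15526) = I*√15526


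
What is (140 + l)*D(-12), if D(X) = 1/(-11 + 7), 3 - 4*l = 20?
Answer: -543/16 ≈ -33.938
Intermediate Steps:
l = -17/4 (l = ¾ - ¼*20 = ¾ - 5 = -17/4 ≈ -4.2500)
D(X) = -¼ (D(X) = 1/(-4) = -¼)
(140 + l)*D(-12) = (140 - 17/4)*(-¼) = (543/4)*(-¼) = -543/16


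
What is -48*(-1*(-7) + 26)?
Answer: -1584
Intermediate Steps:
-48*(-1*(-7) + 26) = -48*(7 + 26) = -48*33 = -1584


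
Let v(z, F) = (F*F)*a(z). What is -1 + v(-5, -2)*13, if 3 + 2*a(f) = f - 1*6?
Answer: -365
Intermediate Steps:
a(f) = -9/2 + f/2 (a(f) = -3/2 + (f - 1*6)/2 = -3/2 + (f - 6)/2 = -3/2 + (-6 + f)/2 = -3/2 + (-3 + f/2) = -9/2 + f/2)
v(z, F) = F²*(-9/2 + z/2) (v(z, F) = (F*F)*(-9/2 + z/2) = F²*(-9/2 + z/2))
-1 + v(-5, -2)*13 = -1 + ((½)*(-2)²*(-9 - 5))*13 = -1 + ((½)*4*(-14))*13 = -1 - 28*13 = -1 - 364 = -365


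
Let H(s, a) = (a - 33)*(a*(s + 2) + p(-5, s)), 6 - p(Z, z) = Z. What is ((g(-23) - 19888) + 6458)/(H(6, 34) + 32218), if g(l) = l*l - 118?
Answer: -13019/32501 ≈ -0.40057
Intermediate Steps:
p(Z, z) = 6 - Z
H(s, a) = (-33 + a)*(11 + a*(2 + s)) (H(s, a) = (a - 33)*(a*(s + 2) + (6 - 1*(-5))) = (-33 + a)*(a*(2 + s) + (6 + 5)) = (-33 + a)*(a*(2 + s) + 11) = (-33 + a)*(11 + a*(2 + s)))
g(l) = -118 + l² (g(l) = l² - 118 = -118 + l²)
((g(-23) - 19888) + 6458)/(H(6, 34) + 32218) = (((-118 + (-23)²) - 19888) + 6458)/((-363 - 55*34 + 2*34² + 6*34² - 33*34*6) + 32218) = (((-118 + 529) - 19888) + 6458)/((-363 - 1870 + 2*1156 + 6*1156 - 6732) + 32218) = ((411 - 19888) + 6458)/((-363 - 1870 + 2312 + 6936 - 6732) + 32218) = (-19477 + 6458)/(283 + 32218) = -13019/32501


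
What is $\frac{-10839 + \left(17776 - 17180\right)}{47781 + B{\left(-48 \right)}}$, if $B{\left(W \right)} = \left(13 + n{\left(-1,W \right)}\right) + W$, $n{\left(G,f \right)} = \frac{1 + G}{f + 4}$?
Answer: $- \frac{10243}{47746} \approx -0.21453$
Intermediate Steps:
$n{\left(G,f \right)} = \frac{1 + G}{4 + f}$
$B{\left(W \right)} = 13 + W$ ($B{\left(W \right)} = \left(13 + \frac{1 - 1}{4 + W}\right) + W = \left(13 + \frac{1}{4 + W} 0\right) + W = \left(13 + 0\right) + W = 13 + W$)
$\frac{-10839 + \left(17776 - 17180\right)}{47781 + B{\left(-48 \right)}} = \frac{-10839 + \left(17776 - 17180\right)}{47781 + \left(13 - 48\right)} = \frac{-10839 + \left(17776 - 17180\right)}{47781 - 35} = \frac{-10839 + 596}{47746} = \left(-10243\right) \frac{1}{47746} = - \frac{10243}{47746}$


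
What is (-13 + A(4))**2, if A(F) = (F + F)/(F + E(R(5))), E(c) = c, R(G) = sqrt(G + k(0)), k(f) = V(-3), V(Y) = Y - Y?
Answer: 12641/121 + 1776*sqrt(5)/121 ≈ 137.29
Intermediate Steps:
V(Y) = 0
k(f) = 0
R(G) = sqrt(G) (R(G) = sqrt(G + 0) = sqrt(G))
A(F) = 2*F/(F + sqrt(5)) (A(F) = (F + F)/(F + sqrt(5)) = (2*F)/(F + sqrt(5)) = 2*F/(F + sqrt(5)))
(-13 + A(4))**2 = (-13 + 2*4/(4 + sqrt(5)))**2 = (-13 + 8/(4 + sqrt(5)))**2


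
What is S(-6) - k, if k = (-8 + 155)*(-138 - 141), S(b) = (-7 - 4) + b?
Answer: 40996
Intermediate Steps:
S(b) = -11 + b
k = -41013 (k = 147*(-279) = -41013)
S(-6) - k = (-11 - 6) - 1*(-41013) = -17 + 41013 = 40996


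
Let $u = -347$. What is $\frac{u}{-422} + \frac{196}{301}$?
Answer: $\frac{26737}{18146} \approx 1.4734$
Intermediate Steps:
$\frac{u}{-422} + \frac{196}{301} = - \frac{347}{-422} + \frac{196}{301} = \left(-347\right) \left(- \frac{1}{422}\right) + 196 \cdot \frac{1}{301} = \frac{347}{422} + \frac{28}{43} = \frac{26737}{18146}$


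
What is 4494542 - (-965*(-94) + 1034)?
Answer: 4402798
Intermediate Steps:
4494542 - (-965*(-94) + 1034) = 4494542 - (90710 + 1034) = 4494542 - 1*91744 = 4494542 - 91744 = 4402798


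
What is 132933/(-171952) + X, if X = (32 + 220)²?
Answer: 10919506875/171952 ≈ 63503.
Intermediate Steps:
X = 63504 (X = 252² = 63504)
132933/(-171952) + X = 132933/(-171952) + 63504 = 132933*(-1/171952) + 63504 = -132933/171952 + 63504 = 10919506875/171952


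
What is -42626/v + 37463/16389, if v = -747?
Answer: 80731375/1360287 ≈ 59.349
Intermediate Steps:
-42626/v + 37463/16389 = -42626/(-747) + 37463/16389 = -42626*(-1/747) + 37463*(1/16389) = 42626/747 + 37463/16389 = 80731375/1360287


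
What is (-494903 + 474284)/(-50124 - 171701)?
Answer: 20619/221825 ≈ 0.092952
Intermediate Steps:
(-494903 + 474284)/(-50124 - 171701) = -20619/(-221825) = -20619*(-1/221825) = 20619/221825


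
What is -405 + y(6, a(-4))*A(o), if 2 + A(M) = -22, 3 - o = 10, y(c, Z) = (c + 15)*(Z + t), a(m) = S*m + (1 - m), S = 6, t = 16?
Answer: 1107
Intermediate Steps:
a(m) = 1 + 5*m (a(m) = 6*m + (1 - m) = 1 + 5*m)
y(c, Z) = (15 + c)*(16 + Z) (y(c, Z) = (c + 15)*(Z + 16) = (15 + c)*(16 + Z))
o = -7 (o = 3 - 1*10 = 3 - 10 = -7)
A(M) = -24 (A(M) = -2 - 22 = -24)
-405 + y(6, a(-4))*A(o) = -405 + (240 + 15*(1 + 5*(-4)) + 16*6 + (1 + 5*(-4))*6)*(-24) = -405 + (240 + 15*(1 - 20) + 96 + (1 - 20)*6)*(-24) = -405 + (240 + 15*(-19) + 96 - 19*6)*(-24) = -405 + (240 - 285 + 96 - 114)*(-24) = -405 - 63*(-24) = -405 + 1512 = 1107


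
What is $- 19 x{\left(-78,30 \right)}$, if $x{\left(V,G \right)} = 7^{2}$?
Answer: $-931$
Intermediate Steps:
$x{\left(V,G \right)} = 49$
$- 19 x{\left(-78,30 \right)} = \left(-19\right) 49 = -931$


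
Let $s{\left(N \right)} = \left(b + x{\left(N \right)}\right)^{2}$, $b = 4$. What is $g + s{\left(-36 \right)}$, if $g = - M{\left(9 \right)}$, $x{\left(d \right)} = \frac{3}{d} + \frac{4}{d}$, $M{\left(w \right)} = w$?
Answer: $\frac{7105}{1296} \approx 5.4823$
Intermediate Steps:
$x{\left(d \right)} = \frac{7}{d}$
$g = -9$ ($g = \left(-1\right) 9 = -9$)
$s{\left(N \right)} = \left(4 + \frac{7}{N}\right)^{2}$
$g + s{\left(-36 \right)} = -9 + \frac{\left(7 + 4 \left(-36\right)\right)^{2}}{1296} = -9 + \frac{\left(7 - 144\right)^{2}}{1296} = -9 + \frac{\left(-137\right)^{2}}{1296} = -9 + \frac{1}{1296} \cdot 18769 = -9 + \frac{18769}{1296} = \frac{7105}{1296}$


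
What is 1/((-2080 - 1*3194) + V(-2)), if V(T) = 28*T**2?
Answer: -1/5162 ≈ -0.00019372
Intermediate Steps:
1/((-2080 - 1*3194) + V(-2)) = 1/((-2080 - 1*3194) + 28*(-2)**2) = 1/((-2080 - 3194) + 28*4) = 1/(-5274 + 112) = 1/(-5162) = -1/5162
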